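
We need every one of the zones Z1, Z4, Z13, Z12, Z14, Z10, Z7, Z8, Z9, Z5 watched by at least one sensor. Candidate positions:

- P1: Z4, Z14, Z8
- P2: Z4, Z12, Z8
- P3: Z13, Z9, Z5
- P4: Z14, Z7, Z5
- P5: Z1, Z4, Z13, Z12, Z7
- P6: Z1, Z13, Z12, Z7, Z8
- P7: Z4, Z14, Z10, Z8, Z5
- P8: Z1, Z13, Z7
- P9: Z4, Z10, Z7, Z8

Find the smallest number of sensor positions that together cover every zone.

3

P3, P5, P7 together cover {Z1, Z4, Z13, Z12, Z14, Z10, Z7, Z8, Z9, Z5} — every zone.
No 2 of the 9 sensor positions cover everything (all 36 pairs fall short), so 3 is minimum.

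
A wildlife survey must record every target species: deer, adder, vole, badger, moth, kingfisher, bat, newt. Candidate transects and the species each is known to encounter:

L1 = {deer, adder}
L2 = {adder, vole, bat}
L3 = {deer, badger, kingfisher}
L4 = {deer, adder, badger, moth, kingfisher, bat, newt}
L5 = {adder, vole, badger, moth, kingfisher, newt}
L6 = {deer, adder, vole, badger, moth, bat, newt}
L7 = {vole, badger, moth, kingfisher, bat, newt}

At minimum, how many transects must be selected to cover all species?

L1, L7 together cover {deer, adder, vole, badger, moth, kingfisher, bat, newt} — every species.
No single transect contains all 8 species, so 2 is optimal.

2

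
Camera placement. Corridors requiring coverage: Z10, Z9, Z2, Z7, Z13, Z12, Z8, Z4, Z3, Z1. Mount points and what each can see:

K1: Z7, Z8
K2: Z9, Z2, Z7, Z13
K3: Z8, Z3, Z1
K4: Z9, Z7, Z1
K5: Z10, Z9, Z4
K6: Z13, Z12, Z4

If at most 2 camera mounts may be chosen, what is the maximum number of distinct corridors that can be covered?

7

Choosing K2, K3 covers {Z9, Z2, Z7, Z13, Z8, Z3, Z1} — 7 corridors.
No choice of 2 camera mounts does better; here Z10, Z12, Z4 are left uncovered.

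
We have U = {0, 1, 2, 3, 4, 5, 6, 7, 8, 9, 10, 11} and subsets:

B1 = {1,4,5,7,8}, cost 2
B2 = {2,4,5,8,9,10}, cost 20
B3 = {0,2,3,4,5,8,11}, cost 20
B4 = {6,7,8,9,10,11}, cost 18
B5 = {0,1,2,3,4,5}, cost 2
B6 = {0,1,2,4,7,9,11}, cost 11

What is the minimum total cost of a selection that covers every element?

B4, B5 cover every element at cost 18 + 2 = 20.
Any cover uses at least 2 sets; among all covering selections none totals below 20.

20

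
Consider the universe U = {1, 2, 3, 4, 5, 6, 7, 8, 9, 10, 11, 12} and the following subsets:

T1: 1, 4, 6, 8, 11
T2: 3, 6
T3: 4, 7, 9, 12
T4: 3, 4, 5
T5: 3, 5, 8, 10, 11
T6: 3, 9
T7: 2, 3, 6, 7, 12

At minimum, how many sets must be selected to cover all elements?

T1, T3, T5, T7 together cover {1, 2, 3, 4, 5, 6, 7, 8, 9, 10, 11, 12} — every element.
No 3 of the 7 sets cover everything (all 35 triples fall short), so 4 is minimum.

4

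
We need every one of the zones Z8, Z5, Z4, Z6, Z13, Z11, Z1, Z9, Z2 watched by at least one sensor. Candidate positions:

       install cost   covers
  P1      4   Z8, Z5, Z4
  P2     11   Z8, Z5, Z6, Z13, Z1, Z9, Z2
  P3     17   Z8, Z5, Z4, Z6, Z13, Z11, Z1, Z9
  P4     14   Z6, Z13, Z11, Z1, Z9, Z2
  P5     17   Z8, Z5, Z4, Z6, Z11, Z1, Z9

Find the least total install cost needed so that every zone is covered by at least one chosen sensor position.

18

P1, P4 cover every zone at install cost 4 + 14 = 18.
Any cover uses at least 2 sensor positions; among all covering selections none totals below 18.
Greedy by coverage-per-install cost would pick P1, P2, P4 for 29 — worse than the optimum 18.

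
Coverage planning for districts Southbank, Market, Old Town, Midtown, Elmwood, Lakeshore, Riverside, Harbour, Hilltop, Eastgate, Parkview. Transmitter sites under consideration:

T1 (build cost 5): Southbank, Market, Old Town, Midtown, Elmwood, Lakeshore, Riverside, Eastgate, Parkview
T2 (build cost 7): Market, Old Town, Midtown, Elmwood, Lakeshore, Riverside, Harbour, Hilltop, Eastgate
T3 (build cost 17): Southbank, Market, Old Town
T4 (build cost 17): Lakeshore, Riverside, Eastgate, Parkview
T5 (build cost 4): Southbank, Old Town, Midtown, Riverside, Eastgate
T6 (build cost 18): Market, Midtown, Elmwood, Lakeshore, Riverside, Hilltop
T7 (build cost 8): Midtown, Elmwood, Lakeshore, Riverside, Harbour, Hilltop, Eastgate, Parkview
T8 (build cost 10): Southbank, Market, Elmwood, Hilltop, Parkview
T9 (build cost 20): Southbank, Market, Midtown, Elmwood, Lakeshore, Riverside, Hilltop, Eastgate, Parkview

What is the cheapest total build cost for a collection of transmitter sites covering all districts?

T1, T2 cover every district at build cost 5 + 7 = 12.
Any cover uses at least 2 transmitter sites; among all covering selections none totals below 12.

12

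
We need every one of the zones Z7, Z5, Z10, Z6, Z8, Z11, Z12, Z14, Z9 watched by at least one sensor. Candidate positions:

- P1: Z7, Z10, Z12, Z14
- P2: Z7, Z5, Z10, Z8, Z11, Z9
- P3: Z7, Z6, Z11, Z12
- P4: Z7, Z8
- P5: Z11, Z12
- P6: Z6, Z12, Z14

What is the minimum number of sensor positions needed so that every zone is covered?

P2, P6 together cover {Z7, Z5, Z10, Z6, Z8, Z11, Z12, Z14, Z9} — every zone.
No single sensor position contains all 9 zones, so 2 is optimal.

2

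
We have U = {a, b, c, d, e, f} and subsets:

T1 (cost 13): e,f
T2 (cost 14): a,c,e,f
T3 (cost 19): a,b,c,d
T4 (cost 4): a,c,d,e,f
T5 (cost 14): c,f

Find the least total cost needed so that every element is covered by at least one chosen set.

23

T3, T4 cover every element at cost 19 + 4 = 23.
Any cover uses at least 2 sets; among all covering selections none totals below 23.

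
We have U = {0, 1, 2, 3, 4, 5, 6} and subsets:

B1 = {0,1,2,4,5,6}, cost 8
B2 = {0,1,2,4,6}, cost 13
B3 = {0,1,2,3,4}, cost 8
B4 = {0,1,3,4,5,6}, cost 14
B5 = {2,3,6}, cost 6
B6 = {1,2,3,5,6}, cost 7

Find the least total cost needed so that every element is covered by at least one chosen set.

14

B1, B5 cover every element at cost 8 + 6 = 14.
Any cover uses at least 2 sets; among all covering selections none totals below 14.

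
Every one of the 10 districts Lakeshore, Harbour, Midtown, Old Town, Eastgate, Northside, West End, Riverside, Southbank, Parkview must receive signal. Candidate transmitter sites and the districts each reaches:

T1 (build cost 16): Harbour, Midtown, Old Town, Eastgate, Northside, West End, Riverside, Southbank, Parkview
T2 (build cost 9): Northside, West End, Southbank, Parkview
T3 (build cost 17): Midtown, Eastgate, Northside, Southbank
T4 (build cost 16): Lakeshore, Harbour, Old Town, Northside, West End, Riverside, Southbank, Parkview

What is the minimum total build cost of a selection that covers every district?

T1, T4 cover every district at build cost 16 + 16 = 32.
Any cover uses at least 2 transmitter sites; among all covering selections none totals below 32.

32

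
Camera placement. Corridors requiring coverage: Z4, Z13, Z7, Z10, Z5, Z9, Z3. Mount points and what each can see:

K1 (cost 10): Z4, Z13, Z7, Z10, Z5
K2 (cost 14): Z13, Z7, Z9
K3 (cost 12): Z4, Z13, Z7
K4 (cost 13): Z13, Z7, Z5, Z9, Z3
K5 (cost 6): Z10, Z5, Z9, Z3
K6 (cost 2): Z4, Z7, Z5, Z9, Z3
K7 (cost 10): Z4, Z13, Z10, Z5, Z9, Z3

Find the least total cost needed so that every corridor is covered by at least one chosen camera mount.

12

K1, K6 cover every corridor at cost 10 + 2 = 12.
Any cover uses at least 2 camera mounts; among all covering selections none totals below 12.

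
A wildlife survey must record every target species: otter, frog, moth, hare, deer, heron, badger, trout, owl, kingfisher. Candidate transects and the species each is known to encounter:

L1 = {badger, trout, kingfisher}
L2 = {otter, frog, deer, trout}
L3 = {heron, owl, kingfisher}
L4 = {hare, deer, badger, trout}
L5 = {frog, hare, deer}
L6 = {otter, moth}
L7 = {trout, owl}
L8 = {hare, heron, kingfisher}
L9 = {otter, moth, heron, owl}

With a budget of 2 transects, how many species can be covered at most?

8

Choosing L4, L9 covers {otter, moth, hare, deer, heron, badger, trout, owl} — 8 species.
No choice of 2 transects does better; here frog, kingfisher are left uncovered.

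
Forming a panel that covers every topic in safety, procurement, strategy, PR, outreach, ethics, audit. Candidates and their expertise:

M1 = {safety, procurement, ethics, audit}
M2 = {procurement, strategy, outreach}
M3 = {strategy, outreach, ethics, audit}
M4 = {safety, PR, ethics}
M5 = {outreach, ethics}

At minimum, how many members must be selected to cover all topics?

M1, M2, M4 together cover {safety, procurement, strategy, PR, outreach, ethics, audit} — every topic.
No 2 of the 5 members cover everything (all 10 pairs fall short), so 3 is minimum.

3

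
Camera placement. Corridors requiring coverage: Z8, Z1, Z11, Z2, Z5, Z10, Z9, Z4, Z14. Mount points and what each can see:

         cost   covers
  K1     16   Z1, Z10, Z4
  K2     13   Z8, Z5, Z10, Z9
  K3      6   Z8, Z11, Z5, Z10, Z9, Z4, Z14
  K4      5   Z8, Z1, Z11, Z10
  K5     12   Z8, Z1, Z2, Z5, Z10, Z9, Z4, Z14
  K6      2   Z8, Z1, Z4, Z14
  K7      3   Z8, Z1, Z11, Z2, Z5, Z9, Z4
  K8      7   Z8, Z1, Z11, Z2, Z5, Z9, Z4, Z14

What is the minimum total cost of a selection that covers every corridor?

K3, K7 cover every corridor at cost 6 + 3 = 9.
Any cover uses at least 2 camera mounts; among all covering selections none totals below 9.
Greedy by coverage-per-cost would pick K7, K6, K4 for 10 — worse than the optimum 9.

9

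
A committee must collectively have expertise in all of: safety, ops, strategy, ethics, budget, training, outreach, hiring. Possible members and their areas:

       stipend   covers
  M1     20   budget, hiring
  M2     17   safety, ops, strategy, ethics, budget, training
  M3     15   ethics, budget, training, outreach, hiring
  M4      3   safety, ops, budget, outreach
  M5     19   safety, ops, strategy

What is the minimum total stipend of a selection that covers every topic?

M2, M3 cover every topic at stipend 17 + 15 = 32.
Any cover uses at least 2 members; among all covering selections none totals below 32.
Greedy by coverage-per-stipend would pick M4, M3, M2 for 35 — worse than the optimum 32.

32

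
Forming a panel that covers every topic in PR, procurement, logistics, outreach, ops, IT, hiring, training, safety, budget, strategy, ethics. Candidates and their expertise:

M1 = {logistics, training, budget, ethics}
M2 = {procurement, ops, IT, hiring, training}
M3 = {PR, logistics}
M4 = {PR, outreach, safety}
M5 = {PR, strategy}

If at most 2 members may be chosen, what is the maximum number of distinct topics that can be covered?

Choosing M1, M2 covers {procurement, logistics, ops, IT, hiring, training, budget, ethics} — 8 topics.
No choice of 2 members does better; here PR, outreach, safety, strategy are left uncovered.

8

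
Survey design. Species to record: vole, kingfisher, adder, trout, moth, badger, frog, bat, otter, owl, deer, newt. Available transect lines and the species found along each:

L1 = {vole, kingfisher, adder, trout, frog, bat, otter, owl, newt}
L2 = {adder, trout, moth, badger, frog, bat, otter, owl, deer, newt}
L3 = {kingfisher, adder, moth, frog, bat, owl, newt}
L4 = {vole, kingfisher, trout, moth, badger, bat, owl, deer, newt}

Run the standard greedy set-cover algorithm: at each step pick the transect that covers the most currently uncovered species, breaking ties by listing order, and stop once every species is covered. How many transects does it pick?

2

Pick 1: L2 covers 10 new species (adder, trout, moth, badger, frog, bat, otter, owl, deer, newt).
Pick 2: L1 covers 2 new species (vole, kingfisher).
Greedy uses 2 transects.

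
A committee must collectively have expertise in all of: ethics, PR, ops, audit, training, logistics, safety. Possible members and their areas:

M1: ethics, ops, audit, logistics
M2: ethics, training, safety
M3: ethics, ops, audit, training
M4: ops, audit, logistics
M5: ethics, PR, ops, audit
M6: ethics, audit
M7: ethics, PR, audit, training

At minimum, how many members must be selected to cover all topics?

3

M1, M2, M5 together cover {ethics, PR, ops, audit, training, logistics, safety} — every topic.
No 2 of the 7 members cover everything (all 21 pairs fall short), so 3 is minimum.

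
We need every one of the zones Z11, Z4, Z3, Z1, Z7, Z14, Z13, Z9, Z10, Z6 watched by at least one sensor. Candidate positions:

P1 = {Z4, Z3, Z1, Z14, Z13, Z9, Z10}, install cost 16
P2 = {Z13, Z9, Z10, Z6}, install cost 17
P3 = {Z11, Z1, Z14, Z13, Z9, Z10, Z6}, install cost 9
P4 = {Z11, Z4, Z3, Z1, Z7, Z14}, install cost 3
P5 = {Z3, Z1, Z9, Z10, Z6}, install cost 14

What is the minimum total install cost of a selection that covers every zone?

P3, P4 cover every zone at install cost 9 + 3 = 12.
Any cover uses at least 2 sensor positions; among all covering selections none totals below 12.

12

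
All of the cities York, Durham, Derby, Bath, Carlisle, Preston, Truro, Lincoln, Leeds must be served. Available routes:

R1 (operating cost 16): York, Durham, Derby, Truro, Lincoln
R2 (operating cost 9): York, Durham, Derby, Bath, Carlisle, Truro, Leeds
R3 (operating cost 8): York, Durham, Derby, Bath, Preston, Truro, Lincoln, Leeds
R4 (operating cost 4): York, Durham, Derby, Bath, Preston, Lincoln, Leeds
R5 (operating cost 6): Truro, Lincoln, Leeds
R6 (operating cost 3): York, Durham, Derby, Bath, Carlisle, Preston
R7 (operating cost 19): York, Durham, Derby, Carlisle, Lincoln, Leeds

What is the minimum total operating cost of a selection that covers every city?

9

R5, R6 cover every city at operating cost 6 + 3 = 9.
Any cover uses at least 2 routes; among all covering selections none totals below 9.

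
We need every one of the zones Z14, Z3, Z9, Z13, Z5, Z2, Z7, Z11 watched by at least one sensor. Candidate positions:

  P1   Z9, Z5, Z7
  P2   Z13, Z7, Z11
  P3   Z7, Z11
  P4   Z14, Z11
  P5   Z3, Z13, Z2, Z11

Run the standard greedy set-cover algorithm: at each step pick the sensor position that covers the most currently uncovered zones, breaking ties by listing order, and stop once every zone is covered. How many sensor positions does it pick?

3

Pick 1: P5 covers 4 new zones (Z3, Z13, Z2, Z11).
Pick 2: P1 covers 3 new zones (Z9, Z5, Z7).
Pick 3: P4 covers 1 new zones (Z14).
Greedy uses 3 sensor positions.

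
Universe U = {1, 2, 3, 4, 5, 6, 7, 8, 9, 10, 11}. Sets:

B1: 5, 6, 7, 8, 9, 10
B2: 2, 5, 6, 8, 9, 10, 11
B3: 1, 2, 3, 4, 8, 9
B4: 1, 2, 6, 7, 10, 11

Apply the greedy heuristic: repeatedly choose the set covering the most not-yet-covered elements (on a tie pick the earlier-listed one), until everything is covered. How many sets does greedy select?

3

Pick 1: B2 covers 7 new elements (2, 5, 6, 8, 9, 10, 11).
Pick 2: B3 covers 3 new elements (1, 3, 4).
Pick 3: B1 covers 1 new elements (7).
Greedy uses 3 sets.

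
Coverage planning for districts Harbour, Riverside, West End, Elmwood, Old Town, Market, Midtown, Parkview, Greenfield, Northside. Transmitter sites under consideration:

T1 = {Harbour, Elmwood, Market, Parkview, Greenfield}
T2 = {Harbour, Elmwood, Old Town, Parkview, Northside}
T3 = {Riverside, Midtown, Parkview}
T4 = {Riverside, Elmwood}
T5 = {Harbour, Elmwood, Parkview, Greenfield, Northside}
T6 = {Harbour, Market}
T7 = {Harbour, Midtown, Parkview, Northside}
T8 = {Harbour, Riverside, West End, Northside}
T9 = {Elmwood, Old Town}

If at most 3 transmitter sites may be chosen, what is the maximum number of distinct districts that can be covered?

9

Choosing T1, T2, T3 covers {Harbour, Riverside, Elmwood, Old Town, Market, Midtown, Parkview, Greenfield, Northside} — 9 districts.
No choice of 3 transmitter sites does better; here West End is left uncovered.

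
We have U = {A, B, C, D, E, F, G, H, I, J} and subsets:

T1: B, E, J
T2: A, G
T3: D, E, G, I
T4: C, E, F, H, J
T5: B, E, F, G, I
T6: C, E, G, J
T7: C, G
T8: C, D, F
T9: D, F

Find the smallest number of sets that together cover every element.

4

T1, T2, T3, T4 together cover {A, B, C, D, E, F, G, H, I, J} — every element.
No 3 of the 9 sets cover everything (all 84 triples fall short), so 4 is minimum.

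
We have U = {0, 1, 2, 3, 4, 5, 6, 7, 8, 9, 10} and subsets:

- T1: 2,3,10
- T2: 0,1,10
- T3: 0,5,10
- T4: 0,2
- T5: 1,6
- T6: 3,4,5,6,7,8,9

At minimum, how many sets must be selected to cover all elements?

T1, T2, T6 together cover {0, 1, 2, 3, 4, 5, 6, 7, 8, 9, 10} — every element.
No 2 of the 6 sets cover everything (all 15 pairs fall short), so 3 is minimum.

3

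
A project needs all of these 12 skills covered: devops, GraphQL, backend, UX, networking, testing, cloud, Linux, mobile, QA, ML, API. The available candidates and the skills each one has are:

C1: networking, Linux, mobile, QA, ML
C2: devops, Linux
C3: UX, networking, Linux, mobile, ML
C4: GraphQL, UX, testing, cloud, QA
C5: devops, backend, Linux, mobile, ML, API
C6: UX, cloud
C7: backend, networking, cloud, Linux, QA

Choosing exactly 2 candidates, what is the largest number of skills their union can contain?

Choosing C4, C5 covers {devops, GraphQL, backend, UX, testing, cloud, Linux, mobile, QA, ML, API} — 11 skills.
No choice of 2 candidates does better; here networking is left uncovered.

11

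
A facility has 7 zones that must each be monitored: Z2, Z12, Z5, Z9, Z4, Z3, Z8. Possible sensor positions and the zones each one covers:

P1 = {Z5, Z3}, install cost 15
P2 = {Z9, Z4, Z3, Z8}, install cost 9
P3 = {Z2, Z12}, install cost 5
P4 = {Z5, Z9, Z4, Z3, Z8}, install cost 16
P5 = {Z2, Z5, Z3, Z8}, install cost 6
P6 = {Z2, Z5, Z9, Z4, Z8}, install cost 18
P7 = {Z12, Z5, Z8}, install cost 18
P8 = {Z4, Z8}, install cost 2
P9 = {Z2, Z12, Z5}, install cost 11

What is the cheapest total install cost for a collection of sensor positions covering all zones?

20

P2, P9 cover every zone at install cost 9 + 11 = 20.
Any cover uses at least 2 sensor positions; among all covering selections none totals below 20.
Greedy by coverage-per-install cost would pick P8, P5, P3, P2 for 22 — worse than the optimum 20.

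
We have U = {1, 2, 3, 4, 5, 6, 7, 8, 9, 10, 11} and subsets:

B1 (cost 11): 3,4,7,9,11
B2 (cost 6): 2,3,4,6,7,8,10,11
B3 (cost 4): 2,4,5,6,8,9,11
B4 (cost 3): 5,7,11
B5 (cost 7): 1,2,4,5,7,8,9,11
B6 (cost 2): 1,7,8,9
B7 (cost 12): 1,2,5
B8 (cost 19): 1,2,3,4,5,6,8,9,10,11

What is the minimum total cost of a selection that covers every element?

11

B2, B4, B6 cover every element at cost 6 + 3 + 2 = 11.
Any cover uses at least 2 sets; among all covering selections none totals below 11.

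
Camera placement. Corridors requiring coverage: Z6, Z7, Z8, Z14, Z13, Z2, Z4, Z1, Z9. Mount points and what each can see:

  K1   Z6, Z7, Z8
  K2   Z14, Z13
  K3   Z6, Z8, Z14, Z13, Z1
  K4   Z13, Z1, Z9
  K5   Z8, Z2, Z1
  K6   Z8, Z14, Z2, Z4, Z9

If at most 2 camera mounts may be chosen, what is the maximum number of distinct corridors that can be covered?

Choosing K3, K6 covers {Z6, Z8, Z14, Z13, Z2, Z4, Z1, Z9} — 8 corridors.
No choice of 2 camera mounts does better; here Z7 is left uncovered.

8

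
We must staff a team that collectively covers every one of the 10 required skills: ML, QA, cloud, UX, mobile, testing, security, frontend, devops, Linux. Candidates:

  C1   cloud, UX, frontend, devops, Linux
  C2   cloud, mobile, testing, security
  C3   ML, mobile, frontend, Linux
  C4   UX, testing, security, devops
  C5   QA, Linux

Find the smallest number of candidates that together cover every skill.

C1, C2, C3, C5 together cover {ML, QA, cloud, UX, mobile, testing, security, frontend, devops, Linux} — every skill.
No 3 of the 5 candidates cover everything (all 10 triples fall short), so 4 is minimum.

4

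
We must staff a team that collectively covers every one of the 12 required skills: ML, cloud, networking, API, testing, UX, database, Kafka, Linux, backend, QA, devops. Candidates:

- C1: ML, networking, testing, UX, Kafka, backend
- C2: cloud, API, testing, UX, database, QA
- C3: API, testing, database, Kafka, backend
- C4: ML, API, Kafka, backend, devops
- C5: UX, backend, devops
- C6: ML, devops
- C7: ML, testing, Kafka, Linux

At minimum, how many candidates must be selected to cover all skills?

C1, C2, C4, C7 together cover {ML, cloud, networking, API, testing, UX, database, Kafka, Linux, backend, QA, devops} — every skill.
No 3 of the 7 candidates cover everything (all 35 triples fall short), so 4 is minimum.

4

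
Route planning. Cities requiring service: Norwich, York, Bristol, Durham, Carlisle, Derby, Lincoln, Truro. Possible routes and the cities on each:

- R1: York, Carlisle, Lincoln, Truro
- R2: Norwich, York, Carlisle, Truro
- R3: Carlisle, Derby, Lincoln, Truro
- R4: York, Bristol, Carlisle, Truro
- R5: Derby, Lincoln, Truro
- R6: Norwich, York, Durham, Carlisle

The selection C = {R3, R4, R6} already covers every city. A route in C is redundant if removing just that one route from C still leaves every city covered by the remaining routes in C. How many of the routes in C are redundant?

0

Drop R3: Derby, Lincoln uncovered — not redundant.
Drop R4: Bristol uncovered — not redundant.
Drop R6: Norwich, Durham uncovered — not redundant.
None of the routes in C is redundant.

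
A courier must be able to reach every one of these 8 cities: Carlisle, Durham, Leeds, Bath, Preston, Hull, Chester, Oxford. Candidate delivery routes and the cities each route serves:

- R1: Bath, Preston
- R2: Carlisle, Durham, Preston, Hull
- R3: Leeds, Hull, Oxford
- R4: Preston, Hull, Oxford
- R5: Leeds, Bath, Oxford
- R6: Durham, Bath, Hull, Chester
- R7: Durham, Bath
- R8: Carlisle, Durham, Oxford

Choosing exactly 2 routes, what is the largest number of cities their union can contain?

Choosing R2, R5 covers {Carlisle, Durham, Leeds, Bath, Preston, Hull, Oxford} — 7 cities.
No choice of 2 routes does better; here Chester is left uncovered.

7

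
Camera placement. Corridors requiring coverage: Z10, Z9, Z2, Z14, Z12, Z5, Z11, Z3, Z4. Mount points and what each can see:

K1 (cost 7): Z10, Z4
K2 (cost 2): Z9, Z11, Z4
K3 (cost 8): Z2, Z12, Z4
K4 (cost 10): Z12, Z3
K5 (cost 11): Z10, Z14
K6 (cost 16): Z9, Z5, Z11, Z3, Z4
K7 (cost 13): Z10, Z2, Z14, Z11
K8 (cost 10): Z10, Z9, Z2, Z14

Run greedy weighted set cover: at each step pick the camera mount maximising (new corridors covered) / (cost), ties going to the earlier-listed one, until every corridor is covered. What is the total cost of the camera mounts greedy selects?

38

Pick 1: K2 adds 3 new (Z9, Z11, Z4) at cost 2 (ratio 3/2).
Pick 2: K8 adds 3 new (Z10, Z2, Z14) at cost 10 (ratio 3/10).
Pick 3: K4 adds 2 new (Z12, Z3) at cost 10 (ratio 2/10).
Pick 4: K6 adds 1 new (Z5) at cost 16 (ratio 1/16).
Greedy total cost: 2 + 10 + 10 + 16 = 38. (The true optimum is 34, so greedy overshoots here.)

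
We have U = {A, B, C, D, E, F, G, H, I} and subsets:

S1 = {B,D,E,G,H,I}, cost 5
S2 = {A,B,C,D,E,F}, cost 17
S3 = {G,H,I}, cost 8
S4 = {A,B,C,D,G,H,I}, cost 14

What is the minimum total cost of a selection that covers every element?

22

S1, S2 cover every element at cost 5 + 17 = 22.
Any cover uses at least 2 sets; among all covering selections none totals below 22.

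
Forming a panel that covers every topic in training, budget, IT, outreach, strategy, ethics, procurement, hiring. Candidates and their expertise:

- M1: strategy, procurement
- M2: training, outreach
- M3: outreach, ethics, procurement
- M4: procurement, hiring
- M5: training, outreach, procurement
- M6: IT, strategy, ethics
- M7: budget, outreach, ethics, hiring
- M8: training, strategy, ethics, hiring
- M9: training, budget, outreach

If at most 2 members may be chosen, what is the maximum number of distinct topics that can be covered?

Choosing M1, M7 covers {budget, outreach, strategy, ethics, procurement, hiring} — 6 topics.
No choice of 2 members does better; here training, IT are left uncovered.

6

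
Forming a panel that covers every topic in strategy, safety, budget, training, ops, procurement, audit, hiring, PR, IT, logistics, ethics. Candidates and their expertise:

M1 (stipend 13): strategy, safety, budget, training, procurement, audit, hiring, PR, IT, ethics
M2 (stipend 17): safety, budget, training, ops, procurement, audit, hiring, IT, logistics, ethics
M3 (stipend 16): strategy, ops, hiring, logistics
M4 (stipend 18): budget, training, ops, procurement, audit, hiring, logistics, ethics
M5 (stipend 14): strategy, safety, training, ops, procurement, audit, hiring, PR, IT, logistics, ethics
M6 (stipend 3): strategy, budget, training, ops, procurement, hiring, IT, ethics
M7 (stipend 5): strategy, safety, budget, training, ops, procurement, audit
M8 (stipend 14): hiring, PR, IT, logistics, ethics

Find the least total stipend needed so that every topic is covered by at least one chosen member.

17

M5, M6 cover every topic at stipend 14 + 3 = 17.
Any cover uses at least 2 members; among all covering selections none totals below 17.
Greedy by coverage-per-stipend would pick M6, M7, M5 for 22 — worse than the optimum 17.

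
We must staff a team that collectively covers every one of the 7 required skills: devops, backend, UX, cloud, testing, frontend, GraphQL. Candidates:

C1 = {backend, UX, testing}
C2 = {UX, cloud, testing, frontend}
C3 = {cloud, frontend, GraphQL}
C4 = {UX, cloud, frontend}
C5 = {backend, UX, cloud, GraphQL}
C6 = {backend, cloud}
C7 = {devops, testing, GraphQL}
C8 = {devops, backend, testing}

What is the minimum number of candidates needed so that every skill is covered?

C1, C2, C7 together cover {devops, backend, UX, cloud, testing, frontend, GraphQL} — every skill.
No 2 of the 8 candidates cover everything (all 28 pairs fall short), so 3 is minimum.

3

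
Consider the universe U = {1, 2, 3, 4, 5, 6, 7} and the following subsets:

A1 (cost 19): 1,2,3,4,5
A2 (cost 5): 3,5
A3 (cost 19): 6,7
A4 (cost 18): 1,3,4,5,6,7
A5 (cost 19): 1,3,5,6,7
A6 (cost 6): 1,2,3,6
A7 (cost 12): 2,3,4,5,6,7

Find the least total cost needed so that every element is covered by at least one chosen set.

A6, A7 cover every element at cost 6 + 12 = 18.
Any cover uses at least 2 sets; among all covering selections none totals below 18.

18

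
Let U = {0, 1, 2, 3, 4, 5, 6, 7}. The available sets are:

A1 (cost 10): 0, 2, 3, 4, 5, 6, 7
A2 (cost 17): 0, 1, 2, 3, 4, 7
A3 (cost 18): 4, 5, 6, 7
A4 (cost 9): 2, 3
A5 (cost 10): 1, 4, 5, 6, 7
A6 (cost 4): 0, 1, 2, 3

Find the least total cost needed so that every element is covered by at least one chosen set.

14

A1, A6 cover every element at cost 10 + 4 = 14.
Any cover uses at least 2 sets; among all covering selections none totals below 14.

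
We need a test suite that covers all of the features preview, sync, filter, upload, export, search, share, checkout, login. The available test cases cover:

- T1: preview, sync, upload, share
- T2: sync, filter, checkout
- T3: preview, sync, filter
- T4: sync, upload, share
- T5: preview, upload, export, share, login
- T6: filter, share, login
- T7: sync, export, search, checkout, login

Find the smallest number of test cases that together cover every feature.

3

T1, T2, T7 together cover {preview, sync, filter, upload, export, search, share, checkout, login} — every feature.
No 2 of the 7 test cases cover everything (all 21 pairs fall short), so 3 is minimum.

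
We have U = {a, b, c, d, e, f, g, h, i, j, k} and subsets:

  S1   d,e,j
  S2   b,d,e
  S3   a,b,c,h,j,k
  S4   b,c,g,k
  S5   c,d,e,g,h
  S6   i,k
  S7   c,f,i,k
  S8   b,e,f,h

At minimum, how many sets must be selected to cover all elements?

S3, S5, S7 together cover {a, b, c, d, e, f, g, h, i, j, k} — every element.
No 2 of the 8 sets cover everything (all 28 pairs fall short), so 3 is minimum.

3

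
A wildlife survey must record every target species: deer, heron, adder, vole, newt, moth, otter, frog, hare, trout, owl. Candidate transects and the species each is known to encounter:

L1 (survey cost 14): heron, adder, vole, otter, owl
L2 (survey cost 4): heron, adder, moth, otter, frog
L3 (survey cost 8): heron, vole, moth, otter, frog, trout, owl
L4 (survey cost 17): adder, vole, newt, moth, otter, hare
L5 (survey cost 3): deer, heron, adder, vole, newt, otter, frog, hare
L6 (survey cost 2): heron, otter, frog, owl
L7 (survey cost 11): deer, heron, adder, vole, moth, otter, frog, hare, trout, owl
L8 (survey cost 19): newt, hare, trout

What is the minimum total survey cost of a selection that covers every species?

L3, L5 cover every species at survey cost 8 + 3 = 11.
Any cover uses at least 2 transects; among all covering selections none totals below 11.
Greedy by coverage-per-survey cost would pick L5, L6, L2, L3 for 17 — worse than the optimum 11.

11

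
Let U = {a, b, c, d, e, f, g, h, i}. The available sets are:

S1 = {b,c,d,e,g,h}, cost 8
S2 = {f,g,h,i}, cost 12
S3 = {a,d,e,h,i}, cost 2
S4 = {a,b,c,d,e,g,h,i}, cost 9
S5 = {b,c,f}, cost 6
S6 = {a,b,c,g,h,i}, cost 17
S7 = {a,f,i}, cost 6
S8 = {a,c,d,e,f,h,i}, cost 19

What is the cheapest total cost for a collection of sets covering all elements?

S1, S7 cover every element at cost 8 + 6 = 14.
Any cover uses at least 2 sets; among all covering selections none totals below 14.
Greedy by coverage-per-cost would pick S3, S5, S1 for 16 — worse than the optimum 14.

14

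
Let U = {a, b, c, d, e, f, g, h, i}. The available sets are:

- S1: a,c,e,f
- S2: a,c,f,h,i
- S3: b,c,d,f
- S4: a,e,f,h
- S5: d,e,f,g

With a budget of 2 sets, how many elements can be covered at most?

Choosing S2, S5 covers {a, c, d, e, f, g, h, i} — 8 elements.
No choice of 2 sets does better; here b is left uncovered.

8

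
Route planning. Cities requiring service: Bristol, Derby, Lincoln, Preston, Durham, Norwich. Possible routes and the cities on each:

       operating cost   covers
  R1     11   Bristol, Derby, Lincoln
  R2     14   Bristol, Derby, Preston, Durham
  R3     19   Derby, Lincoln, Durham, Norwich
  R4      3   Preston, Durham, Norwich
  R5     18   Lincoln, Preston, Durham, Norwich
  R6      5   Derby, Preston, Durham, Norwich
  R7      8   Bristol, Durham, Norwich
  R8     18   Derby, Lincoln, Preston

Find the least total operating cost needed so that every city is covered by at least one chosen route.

R1, R4 cover every city at operating cost 11 + 3 = 14.
Any cover uses at least 2 routes; among all covering selections none totals below 14.

14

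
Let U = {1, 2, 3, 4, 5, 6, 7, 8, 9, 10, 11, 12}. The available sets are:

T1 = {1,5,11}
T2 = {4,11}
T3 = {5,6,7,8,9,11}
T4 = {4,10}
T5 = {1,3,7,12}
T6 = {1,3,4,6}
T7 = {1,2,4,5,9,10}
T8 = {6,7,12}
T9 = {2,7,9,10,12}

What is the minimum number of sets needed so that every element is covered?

T3, T5, T7 together cover {1, 2, 3, 4, 5, 6, 7, 8, 9, 10, 11, 12} — every element.
No 2 of the 9 sets cover everything (all 36 pairs fall short), so 3 is minimum.

3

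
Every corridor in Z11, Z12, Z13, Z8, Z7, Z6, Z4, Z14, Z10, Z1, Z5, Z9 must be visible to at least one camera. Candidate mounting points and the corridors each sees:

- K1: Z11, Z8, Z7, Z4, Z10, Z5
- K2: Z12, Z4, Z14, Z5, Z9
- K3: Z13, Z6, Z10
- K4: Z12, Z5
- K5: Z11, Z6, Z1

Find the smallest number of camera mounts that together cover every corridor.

K1, K2, K3, K5 together cover {Z11, Z12, Z13, Z8, Z7, Z6, Z4, Z14, Z10, Z1, Z5, Z9} — every corridor.
No 3 of the 5 camera mounts cover everything (all 10 triples fall short), so 4 is minimum.

4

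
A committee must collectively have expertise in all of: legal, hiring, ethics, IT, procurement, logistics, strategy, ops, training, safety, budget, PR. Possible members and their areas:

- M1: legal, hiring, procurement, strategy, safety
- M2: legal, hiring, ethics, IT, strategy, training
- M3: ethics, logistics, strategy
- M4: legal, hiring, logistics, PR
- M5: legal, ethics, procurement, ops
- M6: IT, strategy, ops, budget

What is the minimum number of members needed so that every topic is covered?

4

M1, M2, M4, M6 together cover {legal, hiring, ethics, IT, procurement, logistics, strategy, ops, training, safety, budget, PR} — every topic.
No 3 of the 6 members cover everything (all 20 triples fall short), so 4 is minimum.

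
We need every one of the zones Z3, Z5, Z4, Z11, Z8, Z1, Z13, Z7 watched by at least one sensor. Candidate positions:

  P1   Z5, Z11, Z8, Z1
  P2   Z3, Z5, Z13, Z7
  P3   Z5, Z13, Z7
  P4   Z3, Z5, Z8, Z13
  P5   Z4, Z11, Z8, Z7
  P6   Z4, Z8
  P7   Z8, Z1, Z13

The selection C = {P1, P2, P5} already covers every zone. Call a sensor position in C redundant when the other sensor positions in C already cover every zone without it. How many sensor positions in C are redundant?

Drop P1: Z1 uncovered — not redundant.
Drop P2: Z3, Z13 uncovered — not redundant.
Drop P5: Z4 uncovered — not redundant.
None of the sensor positions in C is redundant.

0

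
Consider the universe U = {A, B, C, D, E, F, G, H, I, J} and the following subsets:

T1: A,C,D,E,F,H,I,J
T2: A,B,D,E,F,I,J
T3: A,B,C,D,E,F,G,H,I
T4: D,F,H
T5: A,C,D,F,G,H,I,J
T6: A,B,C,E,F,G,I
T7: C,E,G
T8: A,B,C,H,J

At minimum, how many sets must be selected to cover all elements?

2

T1, T3 together cover {A, B, C, D, E, F, G, H, I, J} — every element.
No single set contains all 10 elements, so 2 is optimal.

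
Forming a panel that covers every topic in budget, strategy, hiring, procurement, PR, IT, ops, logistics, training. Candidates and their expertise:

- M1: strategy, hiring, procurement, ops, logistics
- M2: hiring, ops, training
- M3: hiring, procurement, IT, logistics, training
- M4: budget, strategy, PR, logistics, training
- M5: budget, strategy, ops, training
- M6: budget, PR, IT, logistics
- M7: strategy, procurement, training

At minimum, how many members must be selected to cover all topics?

3

M1, M2, M6 together cover {budget, strategy, hiring, procurement, PR, IT, ops, logistics, training} — every topic.
No 2 of the 7 members cover everything (all 21 pairs fall short), so 3 is minimum.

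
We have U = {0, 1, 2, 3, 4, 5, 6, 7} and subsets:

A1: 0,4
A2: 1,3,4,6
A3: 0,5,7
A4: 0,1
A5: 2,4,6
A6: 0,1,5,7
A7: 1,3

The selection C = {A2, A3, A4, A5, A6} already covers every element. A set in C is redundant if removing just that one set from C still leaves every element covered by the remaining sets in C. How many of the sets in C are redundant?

Drop A2: 3 uncovered — not redundant.
Drop A3: the rest still cover every element — redundant.
Drop A4: the rest still cover every element — redundant.
Drop A5: 2 uncovered — not redundant.
Drop A6: the rest still cover every element — redundant.
3 redundant: A3, A4, A6.

3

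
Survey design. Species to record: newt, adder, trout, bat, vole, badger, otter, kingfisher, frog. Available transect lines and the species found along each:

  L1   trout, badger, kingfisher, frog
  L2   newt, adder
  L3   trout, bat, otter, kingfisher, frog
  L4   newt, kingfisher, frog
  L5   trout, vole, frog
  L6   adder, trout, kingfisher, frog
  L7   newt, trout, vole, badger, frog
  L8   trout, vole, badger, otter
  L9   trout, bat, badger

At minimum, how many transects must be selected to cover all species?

L2, L3, L7 together cover {newt, adder, trout, bat, vole, badger, otter, kingfisher, frog} — every species.
No 2 of the 9 transects cover everything (all 36 pairs fall short), so 3 is minimum.

3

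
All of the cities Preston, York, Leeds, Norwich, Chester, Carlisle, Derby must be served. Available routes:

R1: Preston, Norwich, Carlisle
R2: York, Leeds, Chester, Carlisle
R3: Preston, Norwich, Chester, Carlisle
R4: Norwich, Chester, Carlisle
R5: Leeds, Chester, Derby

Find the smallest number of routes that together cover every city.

3

R1, R2, R5 together cover {Preston, York, Leeds, Norwich, Chester, Carlisle, Derby} — every city.
No 2 of the 5 routes cover everything (all 10 pairs fall short), so 3 is minimum.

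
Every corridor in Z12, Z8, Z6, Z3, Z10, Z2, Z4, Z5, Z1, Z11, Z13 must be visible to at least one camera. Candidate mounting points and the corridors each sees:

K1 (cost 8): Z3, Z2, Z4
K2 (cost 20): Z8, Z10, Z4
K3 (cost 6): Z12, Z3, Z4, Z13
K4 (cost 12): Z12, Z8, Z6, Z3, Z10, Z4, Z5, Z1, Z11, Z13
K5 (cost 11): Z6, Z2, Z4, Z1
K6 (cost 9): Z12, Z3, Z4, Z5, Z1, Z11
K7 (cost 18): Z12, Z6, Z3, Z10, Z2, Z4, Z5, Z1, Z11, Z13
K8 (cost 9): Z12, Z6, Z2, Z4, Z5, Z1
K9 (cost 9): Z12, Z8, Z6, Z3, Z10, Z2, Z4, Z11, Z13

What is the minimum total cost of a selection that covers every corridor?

K6, K9 cover every corridor at cost 9 + 9 = 18.
Any cover uses at least 2 camera mounts; among all covering selections none totals below 18.

18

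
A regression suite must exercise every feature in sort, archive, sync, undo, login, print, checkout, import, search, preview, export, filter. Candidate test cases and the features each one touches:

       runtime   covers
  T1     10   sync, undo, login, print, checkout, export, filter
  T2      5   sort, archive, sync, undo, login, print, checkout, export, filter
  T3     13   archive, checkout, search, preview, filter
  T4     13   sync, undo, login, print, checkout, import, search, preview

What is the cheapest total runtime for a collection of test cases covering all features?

T2, T4 cover every feature at runtime 5 + 13 = 18.
Any cover uses at least 2 test cases; among all covering selections none totals below 18.

18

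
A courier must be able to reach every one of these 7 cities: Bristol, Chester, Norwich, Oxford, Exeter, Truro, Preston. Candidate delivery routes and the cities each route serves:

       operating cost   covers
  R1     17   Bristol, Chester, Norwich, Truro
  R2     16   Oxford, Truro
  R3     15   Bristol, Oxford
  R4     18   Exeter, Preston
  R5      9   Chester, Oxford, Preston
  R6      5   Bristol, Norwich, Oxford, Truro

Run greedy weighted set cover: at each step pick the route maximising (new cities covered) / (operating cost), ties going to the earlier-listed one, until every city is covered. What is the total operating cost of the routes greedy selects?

Pick 1: R6 adds 4 new (Bristol, Norwich, Oxford, Truro) at operating cost 5 (ratio 4/5).
Pick 2: R5 adds 2 new (Chester, Preston) at operating cost 9 (ratio 2/9).
Pick 3: R4 adds 1 new (Exeter) at operating cost 18 (ratio 1/18).
Greedy total operating cost: 5 + 9 + 18 = 32.

32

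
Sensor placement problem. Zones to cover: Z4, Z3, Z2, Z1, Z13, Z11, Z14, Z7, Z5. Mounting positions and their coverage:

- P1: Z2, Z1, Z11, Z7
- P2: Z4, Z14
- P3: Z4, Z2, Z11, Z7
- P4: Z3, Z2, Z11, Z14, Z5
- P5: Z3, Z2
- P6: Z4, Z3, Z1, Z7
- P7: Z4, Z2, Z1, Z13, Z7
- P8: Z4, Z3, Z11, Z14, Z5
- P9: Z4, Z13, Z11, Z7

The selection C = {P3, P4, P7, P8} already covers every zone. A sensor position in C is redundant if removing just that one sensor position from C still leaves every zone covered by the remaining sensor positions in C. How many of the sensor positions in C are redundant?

3

Drop P3: the rest still cover every zone — redundant.
Drop P4: the rest still cover every zone — redundant.
Drop P7: Z1, Z13 uncovered — not redundant.
Drop P8: the rest still cover every zone — redundant.
3 redundant: P3, P4, P8.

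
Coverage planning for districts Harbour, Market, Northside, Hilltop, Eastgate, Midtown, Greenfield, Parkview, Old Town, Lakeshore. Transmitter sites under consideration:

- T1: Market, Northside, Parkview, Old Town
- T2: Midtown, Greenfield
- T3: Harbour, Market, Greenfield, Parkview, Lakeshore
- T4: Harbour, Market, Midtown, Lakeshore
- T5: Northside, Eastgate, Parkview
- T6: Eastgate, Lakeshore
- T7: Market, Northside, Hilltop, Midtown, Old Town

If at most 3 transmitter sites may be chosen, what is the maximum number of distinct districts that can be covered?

Choosing T3, T5, T7 covers {Harbour, Market, Northside, Hilltop, Eastgate, Midtown, Greenfield, Parkview, Old Town, Lakeshore} — 10 districts.
That is all 10 districts.

10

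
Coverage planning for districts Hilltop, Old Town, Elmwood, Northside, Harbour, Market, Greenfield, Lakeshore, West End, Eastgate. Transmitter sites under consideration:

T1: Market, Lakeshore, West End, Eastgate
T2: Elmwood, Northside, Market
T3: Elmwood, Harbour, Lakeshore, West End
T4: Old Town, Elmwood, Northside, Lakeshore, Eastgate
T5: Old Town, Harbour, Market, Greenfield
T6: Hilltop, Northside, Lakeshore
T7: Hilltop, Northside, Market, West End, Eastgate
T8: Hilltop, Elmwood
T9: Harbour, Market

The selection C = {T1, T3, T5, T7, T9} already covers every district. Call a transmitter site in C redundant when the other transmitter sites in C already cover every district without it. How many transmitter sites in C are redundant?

Drop T1: the rest still cover every district — redundant.
Drop T3: Elmwood uncovered — not redundant.
Drop T5: Old Town, Greenfield uncovered — not redundant.
Drop T7: Hilltop, Northside uncovered — not redundant.
Drop T9: the rest still cover every district — redundant.
2 redundant: T1, T9.

2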